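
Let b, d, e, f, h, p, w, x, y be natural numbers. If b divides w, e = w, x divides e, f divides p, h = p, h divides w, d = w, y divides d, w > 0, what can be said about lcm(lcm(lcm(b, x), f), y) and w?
lcm(lcm(lcm(b, x), f), y) ≤ w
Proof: e = w and x divides e, so x divides w. Since b divides w, lcm(b, x) divides w. Because h = p and h divides w, p divides w. f divides p, so f divides w. lcm(b, x) divides w, so lcm(lcm(b, x), f) divides w. Because d = w and y divides d, y divides w. lcm(lcm(b, x), f) divides w, so lcm(lcm(lcm(b, x), f), y) divides w. w > 0, so lcm(lcm(lcm(b, x), f), y) ≤ w.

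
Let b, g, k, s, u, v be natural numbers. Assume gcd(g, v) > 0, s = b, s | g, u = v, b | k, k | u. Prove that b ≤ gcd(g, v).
s = b and s | g, thus b | g. b | k and k | u, therefore b | u. Since u = v, b | v. b | g, so b | gcd(g, v). Since gcd(g, v) > 0, b ≤ gcd(g, v).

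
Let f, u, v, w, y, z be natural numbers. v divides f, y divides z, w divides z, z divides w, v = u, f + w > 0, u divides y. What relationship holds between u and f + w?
u ≤ f + w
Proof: v = u and v divides f, thus u divides f. z divides w and w divides z, therefore z = w. u divides y and y divides z, so u divides z. Since z = w, u divides w. u divides f, so u divides f + w. Since f + w > 0, u ≤ f + w.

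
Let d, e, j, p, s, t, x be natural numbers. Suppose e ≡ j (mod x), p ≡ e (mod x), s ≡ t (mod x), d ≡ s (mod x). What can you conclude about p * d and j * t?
p * d ≡ j * t (mod x)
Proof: p ≡ e (mod x) and e ≡ j (mod x), therefore p ≡ j (mod x). Because d ≡ s (mod x) and s ≡ t (mod x), d ≡ t (mod x). Using p ≡ j (mod x), by multiplying congruences, p * d ≡ j * t (mod x).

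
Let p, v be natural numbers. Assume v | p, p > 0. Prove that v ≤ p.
v | p and p > 0. By divisors are at most what they divide, v ≤ p.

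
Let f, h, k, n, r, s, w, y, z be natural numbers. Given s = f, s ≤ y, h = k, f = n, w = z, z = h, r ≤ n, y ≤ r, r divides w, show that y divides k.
s = f and f = n, thus s = n. s ≤ y, so n ≤ y. Since r ≤ n, r ≤ y. y ≤ r, so r = y. z = h and h = k, therefore z = k. Because w = z and r divides w, r divides z. z = k, so r divides k. r = y, so y divides k.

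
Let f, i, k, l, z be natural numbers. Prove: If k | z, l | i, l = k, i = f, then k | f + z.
l = k and l | i, therefore k | i. i = f, so k | f. Since k | z, k | f + z.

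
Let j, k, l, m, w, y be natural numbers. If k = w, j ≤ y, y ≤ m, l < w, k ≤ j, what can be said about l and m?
l < m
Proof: k = w and k ≤ j, therefore w ≤ j. Because j ≤ y, w ≤ y. Since l < w, l < y. y ≤ m, so l < m.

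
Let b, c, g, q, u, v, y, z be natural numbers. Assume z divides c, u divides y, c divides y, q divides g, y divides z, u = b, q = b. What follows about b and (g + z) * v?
b divides (g + z) * v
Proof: q = b and q divides g, thus b divides g. z divides c and c divides y, therefore z divides y. Since y divides z, y = z. From u = b and u divides y, b divides y. Since y = z, b divides z. b divides g, so b divides g + z. Then b divides (g + z) * v.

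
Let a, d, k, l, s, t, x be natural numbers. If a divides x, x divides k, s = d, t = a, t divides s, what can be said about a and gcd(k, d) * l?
a divides gcd(k, d) * l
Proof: a divides x and x divides k, thus a divides k. t = a and t divides s, so a divides s. s = d, so a divides d. From a divides k, a divides gcd(k, d). Then a divides gcd(k, d) * l.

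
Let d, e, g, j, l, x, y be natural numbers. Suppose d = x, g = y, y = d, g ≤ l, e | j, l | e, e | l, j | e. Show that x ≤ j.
From e | j and j | e, e = j. g = y and y = d, thus g = d. Since d = x, g = x. l | e and e | l, therefore l = e. Because g ≤ l, g ≤ e. g = x, so x ≤ e. Since e = j, x ≤ j.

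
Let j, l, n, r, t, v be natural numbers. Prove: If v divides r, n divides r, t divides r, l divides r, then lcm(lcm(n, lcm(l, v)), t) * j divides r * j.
l divides r and v divides r, hence lcm(l, v) divides r. Since n divides r, lcm(n, lcm(l, v)) divides r. Since t divides r, lcm(lcm(n, lcm(l, v)), t) divides r. Then lcm(lcm(n, lcm(l, v)), t) * j divides r * j.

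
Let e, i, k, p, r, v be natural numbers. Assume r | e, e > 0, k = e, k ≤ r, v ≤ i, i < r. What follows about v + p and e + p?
v + p < e + p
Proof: From r | e and e > 0, r ≤ e. Since k = e and k ≤ r, e ≤ r. Since r ≤ e, r = e. From v ≤ i and i < r, v < r. r = e, so v < e. Then v + p < e + p.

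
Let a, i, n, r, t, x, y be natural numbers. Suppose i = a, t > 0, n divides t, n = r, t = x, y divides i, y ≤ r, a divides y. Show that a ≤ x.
i = a and y divides i, hence y divides a. a divides y, so y = a. Since y ≤ r, a ≤ r. n = r and n divides t, thus r divides t. t > 0, so r ≤ t. Since t = x, r ≤ x. Since a ≤ r, a ≤ x.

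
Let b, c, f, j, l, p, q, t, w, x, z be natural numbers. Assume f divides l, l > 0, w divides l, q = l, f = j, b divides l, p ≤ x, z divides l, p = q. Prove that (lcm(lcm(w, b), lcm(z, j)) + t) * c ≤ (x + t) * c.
w divides l and b divides l, so lcm(w, b) divides l. Because f = j and f divides l, j divides l. From z divides l, lcm(z, j) divides l. lcm(w, b) divides l, so lcm(lcm(w, b), lcm(z, j)) divides l. l > 0, so lcm(lcm(w, b), lcm(z, j)) ≤ l. Because p = q and p ≤ x, q ≤ x. q = l, so l ≤ x. From lcm(lcm(w, b), lcm(z, j)) ≤ l, lcm(lcm(w, b), lcm(z, j)) ≤ x. Then lcm(lcm(w, b), lcm(z, j)) + t ≤ x + t. By multiplying by a non-negative, (lcm(lcm(w, b), lcm(z, j)) + t) * c ≤ (x + t) * c.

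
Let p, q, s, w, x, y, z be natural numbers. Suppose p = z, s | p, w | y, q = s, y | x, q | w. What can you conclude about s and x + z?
s | x + z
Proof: q = s and q | w, so s | w. Since w | y, s | y. y | x, so s | x. Because p = z and s | p, s | z. Since s | x, s | x + z.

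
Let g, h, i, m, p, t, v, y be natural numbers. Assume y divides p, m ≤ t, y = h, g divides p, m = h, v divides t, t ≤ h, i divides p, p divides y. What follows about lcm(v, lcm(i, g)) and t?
lcm(v, lcm(i, g)) divides t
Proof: From p divides y and y divides p, p = y. Since y = h, p = h. Because m = h and m ≤ t, h ≤ t. t ≤ h, so h = t. Since p = h, p = t. i divides p and g divides p, thus lcm(i, g) divides p. p = t, so lcm(i, g) divides t. Since v divides t, lcm(v, lcm(i, g)) divides t.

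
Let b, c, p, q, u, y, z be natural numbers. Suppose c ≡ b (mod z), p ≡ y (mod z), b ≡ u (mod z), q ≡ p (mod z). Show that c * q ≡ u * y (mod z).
c ≡ b (mod z) and b ≡ u (mod z), so c ≡ u (mod z). q ≡ p (mod z) and p ≡ y (mod z), hence q ≡ y (mod z). Since c ≡ u (mod z), c * q ≡ u * y (mod z).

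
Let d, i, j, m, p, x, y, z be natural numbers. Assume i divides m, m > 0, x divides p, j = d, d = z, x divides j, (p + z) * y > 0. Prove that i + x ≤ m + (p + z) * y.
i divides m and m > 0, therefore i ≤ m. j = d and d = z, so j = z. x divides j, so x divides z. From x divides p, x divides p + z. Then x divides (p + z) * y. (p + z) * y > 0, so x ≤ (p + z) * y. From i ≤ m, i + x ≤ m + (p + z) * y.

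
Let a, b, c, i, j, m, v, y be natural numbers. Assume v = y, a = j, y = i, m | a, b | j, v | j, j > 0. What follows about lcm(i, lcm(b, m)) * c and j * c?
lcm(i, lcm(b, m)) * c ≤ j * c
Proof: Because v = y and y = i, v = i. Since v | j, i | j. Since a = j and m | a, m | j. Since b | j, lcm(b, m) | j. Since i | j, lcm(i, lcm(b, m)) | j. Since j > 0, lcm(i, lcm(b, m)) ≤ j. Then lcm(i, lcm(b, m)) * c ≤ j * c.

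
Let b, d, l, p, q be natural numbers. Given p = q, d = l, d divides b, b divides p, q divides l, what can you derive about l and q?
l = q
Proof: d divides b and b divides p, therefore d divides p. d = l, so l divides p. Since p = q, l divides q. q divides l, so l = q.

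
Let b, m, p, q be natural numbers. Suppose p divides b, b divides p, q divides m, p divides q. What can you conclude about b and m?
b divides m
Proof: p divides b and b divides p, hence p = b. Since p divides q, b divides q. q divides m, so b divides m.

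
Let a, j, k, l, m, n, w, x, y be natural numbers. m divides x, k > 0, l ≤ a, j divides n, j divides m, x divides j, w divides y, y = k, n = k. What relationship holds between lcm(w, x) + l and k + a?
lcm(w, x) + l ≤ k + a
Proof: y = k and w divides y, hence w divides k. j divides m and m divides x, so j divides x. Because x divides j, j = x. n = k and j divides n, so j divides k. j = x, so x divides k. w divides k, so lcm(w, x) divides k. k > 0, so lcm(w, x) ≤ k. Since l ≤ a, lcm(w, x) + l ≤ k + a.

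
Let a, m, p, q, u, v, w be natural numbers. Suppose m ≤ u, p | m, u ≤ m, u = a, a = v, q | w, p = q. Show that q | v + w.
Since m ≤ u and u ≤ m, m = u. u = a, so m = a. From a = v, m = v. Since p = q and p | m, q | m. m = v, so q | v. Since q | w, q | v + w.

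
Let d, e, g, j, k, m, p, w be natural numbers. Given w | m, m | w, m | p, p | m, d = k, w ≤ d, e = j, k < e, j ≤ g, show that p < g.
w | m and m | w, thus w = m. m | p and p | m, so m = p. w = m, so w = p. Since d = k and w ≤ d, w ≤ k. Because w = p, p ≤ k. From e = j and k < e, k < j. Since j ≤ g, k < g. Since p ≤ k, p < g.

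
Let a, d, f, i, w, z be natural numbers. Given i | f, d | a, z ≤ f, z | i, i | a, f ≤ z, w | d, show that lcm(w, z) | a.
Since w | d and d | a, w | a. f ≤ z and z ≤ f, so f = z. i | f, so i | z. Since z | i, i = z. Since i | a, z | a. w | a, so lcm(w, z) | a.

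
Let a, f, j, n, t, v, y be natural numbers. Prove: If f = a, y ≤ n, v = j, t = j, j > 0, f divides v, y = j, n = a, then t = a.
y = j and y ≤ n, so j ≤ n. n = a, so j ≤ a. f = a and f divides v, so a divides v. Since v = j, a divides j. j > 0, so a ≤ j. Since j ≤ a, j = a. Since t = j, t = a.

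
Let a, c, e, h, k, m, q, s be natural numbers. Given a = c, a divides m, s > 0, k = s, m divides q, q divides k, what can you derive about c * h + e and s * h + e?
c * h + e ≤ s * h + e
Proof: From a divides m and m divides q, a divides q. q divides k, so a divides k. Since k = s, a divides s. Since a = c, c divides s. s > 0, so c ≤ s. By multiplying by a non-negative, c * h ≤ s * h. Then c * h + e ≤ s * h + e.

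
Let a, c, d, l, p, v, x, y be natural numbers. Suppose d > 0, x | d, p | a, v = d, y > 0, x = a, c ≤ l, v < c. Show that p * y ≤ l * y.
x = a and x | d, hence a | d. p | a, so p | d. Since d > 0, p ≤ d. From v < c and c ≤ l, v < l. v = d, so d < l. p ≤ d, so p < l. y > 0, so p * y < l * y. Then p * y ≤ l * y.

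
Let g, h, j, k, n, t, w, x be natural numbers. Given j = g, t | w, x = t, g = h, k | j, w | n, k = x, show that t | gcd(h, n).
From j = g and g = h, j = h. k = x and x = t, hence k = t. Since k | j, t | j. Since j = h, t | h. t | w and w | n, thus t | n. t | h, so t | gcd(h, n).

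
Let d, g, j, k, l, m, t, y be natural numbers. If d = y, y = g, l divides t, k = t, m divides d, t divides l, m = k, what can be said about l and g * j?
l divides g * j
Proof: t divides l and l divides t, therefore t = l. m = k and k = t, hence m = t. d = y and m divides d, therefore m divides y. Since m = t, t divides y. From t = l, l divides y. y = g, so l divides g. Then l divides g * j.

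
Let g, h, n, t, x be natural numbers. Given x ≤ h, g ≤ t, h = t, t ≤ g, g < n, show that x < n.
From h = t and x ≤ h, x ≤ t. Because g ≤ t and t ≤ g, g = t. Since g < n, t < n. Since x ≤ t, x < n.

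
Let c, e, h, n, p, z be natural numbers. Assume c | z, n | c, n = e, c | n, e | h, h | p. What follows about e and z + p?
e | z + p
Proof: From c | n and n | c, c = n. Since n = e, c = e. Since c | z, e | z. e | h and h | p, so e | p. e | z, so e | z + p.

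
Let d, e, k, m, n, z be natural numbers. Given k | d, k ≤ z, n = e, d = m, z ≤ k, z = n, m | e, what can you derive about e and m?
e = m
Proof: Since k ≤ z and z ≤ k, k = z. From z = n, k = n. Since n = e, k = e. Because d = m and k | d, k | m. From k = e, e | m. Since m | e, e = m.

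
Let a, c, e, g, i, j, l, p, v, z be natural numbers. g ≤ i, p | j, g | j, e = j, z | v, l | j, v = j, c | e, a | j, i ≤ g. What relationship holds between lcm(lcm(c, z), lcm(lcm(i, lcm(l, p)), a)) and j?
lcm(lcm(c, z), lcm(lcm(i, lcm(l, p)), a)) | j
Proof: e = j and c | e, therefore c | j. v = j and z | v, therefore z | j. Since c | j, lcm(c, z) | j. g ≤ i and i ≤ g, hence g = i. From g | j, i | j. l | j and p | j, therefore lcm(l, p) | j. Since i | j, lcm(i, lcm(l, p)) | j. Because a | j, lcm(lcm(i, lcm(l, p)), a) | j. Since lcm(c, z) | j, lcm(lcm(c, z), lcm(lcm(i, lcm(l, p)), a)) | j.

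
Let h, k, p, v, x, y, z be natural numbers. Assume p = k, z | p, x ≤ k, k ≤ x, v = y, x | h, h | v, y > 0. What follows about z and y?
z ≤ y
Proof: p = k and z | p, thus z | k. x ≤ k and k ≤ x, therefore x = k. x | h and h | v, thus x | v. Since v = y, x | y. Because x = k, k | y. z | k, so z | y. From y > 0, z ≤ y.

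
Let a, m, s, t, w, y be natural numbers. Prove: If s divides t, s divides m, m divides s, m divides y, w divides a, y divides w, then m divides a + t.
m divides y and y divides w, thus m divides w. w divides a, so m divides a. s divides m and m divides s, so s = m. From s divides t, m divides t. m divides a, so m divides a + t.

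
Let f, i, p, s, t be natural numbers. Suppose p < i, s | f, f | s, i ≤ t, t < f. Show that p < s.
From p < i and i ≤ t, p < t. f | s and s | f, so f = s. Since t < f, t < s. Since p < t, p < s.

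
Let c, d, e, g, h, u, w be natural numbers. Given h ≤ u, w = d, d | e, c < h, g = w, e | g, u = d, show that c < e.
Since g = w and w = d, g = d. Since e | g, e | d. Since d | e, d = e. u = d and h ≤ u, hence h ≤ d. c < h, so c < d. d = e, so c < e.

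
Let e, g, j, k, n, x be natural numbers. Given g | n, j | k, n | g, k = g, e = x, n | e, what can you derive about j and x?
j | x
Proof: k = g and j | k, therefore j | g. n | g and g | n, therefore n = g. Since n | e, g | e. j | g, so j | e. Since e = x, j | x.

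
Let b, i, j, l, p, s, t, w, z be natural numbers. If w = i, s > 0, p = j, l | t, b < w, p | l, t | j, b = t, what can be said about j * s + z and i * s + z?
j * s + z < i * s + z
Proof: From p = j and p | l, j | l. Since l | t, j | t. t | j, so t = j. From b = t and b < w, t < w. Since w = i, t < i. t = j, so j < i. Since s > 0, j * s < i * s. Then j * s + z < i * s + z.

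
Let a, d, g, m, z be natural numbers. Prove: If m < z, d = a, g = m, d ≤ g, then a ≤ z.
g = m and d ≤ g, so d ≤ m. m < z, so d < z. From d = a, a < z. Then a ≤ z.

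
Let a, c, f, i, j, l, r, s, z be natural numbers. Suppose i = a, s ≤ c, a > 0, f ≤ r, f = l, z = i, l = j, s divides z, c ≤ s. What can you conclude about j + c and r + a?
j + c ≤ r + a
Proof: f = l and l = j, therefore f = j. f ≤ r, so j ≤ r. From s ≤ c and c ≤ s, s = c. From z = i and i = a, z = a. Since s divides z, s divides a. a > 0, so s ≤ a. s = c, so c ≤ a. j ≤ r, so j + c ≤ r + a.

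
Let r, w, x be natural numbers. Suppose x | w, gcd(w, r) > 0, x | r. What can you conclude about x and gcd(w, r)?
x ≤ gcd(w, r)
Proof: x | w and x | r, thus x | gcd(w, r). gcd(w, r) > 0, so x ≤ gcd(w, r).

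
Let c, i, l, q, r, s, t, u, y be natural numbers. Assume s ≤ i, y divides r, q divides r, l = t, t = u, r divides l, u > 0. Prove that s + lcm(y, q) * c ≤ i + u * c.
From y divides r and q divides r, lcm(y, q) divides r. From l = t and t = u, l = u. Since r divides l, r divides u. Since lcm(y, q) divides r, lcm(y, q) divides u. Because u > 0, lcm(y, q) ≤ u. By multiplying by a non-negative, lcm(y, q) * c ≤ u * c. s ≤ i, so s + lcm(y, q) * c ≤ i + u * c.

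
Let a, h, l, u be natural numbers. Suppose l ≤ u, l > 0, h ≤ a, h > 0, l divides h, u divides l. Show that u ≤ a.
From u divides l and l > 0, u ≤ l. l ≤ u, so l = u. l divides h and h > 0, hence l ≤ h. Since l = u, u ≤ h. Since h ≤ a, u ≤ a.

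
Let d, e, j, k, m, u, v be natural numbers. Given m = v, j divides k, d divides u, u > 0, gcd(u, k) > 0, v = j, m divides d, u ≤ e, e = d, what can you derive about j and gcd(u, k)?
j ≤ gcd(u, k)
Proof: m = v and v = j, so m = j. From d divides u and u > 0, d ≤ u. e = d and u ≤ e, thus u ≤ d. From d ≤ u, d = u. Since m divides d, m divides u. From m = j, j divides u. j divides k, so j divides gcd(u, k). gcd(u, k) > 0, so j ≤ gcd(u, k).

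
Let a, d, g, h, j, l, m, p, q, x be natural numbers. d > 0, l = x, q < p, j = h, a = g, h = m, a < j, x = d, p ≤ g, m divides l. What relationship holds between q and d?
q < d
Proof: j = h and h = m, hence j = m. a = g and a < j, so g < j. p ≤ g, so p < j. Since j = m, p < m. l = x and x = d, so l = d. Since m divides l, m divides d. d > 0, so m ≤ d. p < m, so p < d. Since q < p, q < d.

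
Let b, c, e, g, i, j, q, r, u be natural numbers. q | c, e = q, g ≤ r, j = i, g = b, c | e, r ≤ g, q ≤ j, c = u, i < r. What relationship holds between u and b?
u < b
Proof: e = q and c | e, hence c | q. Since q | c, q = c. Since c = u, q = u. r ≤ g and g ≤ r, therefore r = g. g = b, so r = b. j = i and q ≤ j, so q ≤ i. i < r, so q < r. r = b, so q < b. q = u, so u < b.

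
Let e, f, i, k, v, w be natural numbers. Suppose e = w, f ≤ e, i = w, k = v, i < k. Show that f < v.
e = w and f ≤ e, thus f ≤ w. k = v and i < k, hence i < v. Since i = w, w < v. From f ≤ w, f < v.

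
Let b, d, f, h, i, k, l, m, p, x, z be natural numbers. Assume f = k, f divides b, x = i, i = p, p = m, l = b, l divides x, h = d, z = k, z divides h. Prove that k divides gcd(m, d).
From f = k and f divides b, k divides b. x = i and i = p, so x = p. Since p = m, x = m. From l = b and l divides x, b divides x. x = m, so b divides m. k divides b, so k divides m. Because z = k and z divides h, k divides h. Since h = d, k divides d. k divides m, so k divides gcd(m, d).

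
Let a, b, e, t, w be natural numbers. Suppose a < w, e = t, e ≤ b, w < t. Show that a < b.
a < w and w < t, hence a < t. e = t and e ≤ b, thus t ≤ b. a < t, so a < b.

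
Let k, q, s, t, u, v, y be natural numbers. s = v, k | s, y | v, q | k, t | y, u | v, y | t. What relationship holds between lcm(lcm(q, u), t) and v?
lcm(lcm(q, u), t) | v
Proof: Because s = v and k | s, k | v. Since q | k, q | v. Since u | v, lcm(q, u) | v. y | t and t | y, hence y = t. Since y | v, t | v. lcm(q, u) | v, so lcm(lcm(q, u), t) | v.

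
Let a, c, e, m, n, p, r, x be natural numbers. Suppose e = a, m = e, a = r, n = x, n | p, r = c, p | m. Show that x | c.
Since a = r and r = c, a = c. Because m = e and p | m, p | e. Since e = a, p | a. n | p, so n | a. n = x, so x | a. a = c, so x | c.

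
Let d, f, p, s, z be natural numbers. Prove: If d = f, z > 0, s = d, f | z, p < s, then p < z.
s = d and d = f, therefore s = f. p < s, so p < f. f | z and z > 0, hence f ≤ z. p < f, so p < z.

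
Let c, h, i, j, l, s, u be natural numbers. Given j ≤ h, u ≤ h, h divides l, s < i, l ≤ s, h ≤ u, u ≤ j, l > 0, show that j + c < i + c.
Because u ≤ h and h ≤ u, u = h. Since u ≤ j, h ≤ j. j ≤ h, so h = j. Since h divides l and l > 0, h ≤ l. Because l ≤ s and s < i, l < i. Since h ≤ l, h < i. h = j, so j < i. Then j + c < i + c.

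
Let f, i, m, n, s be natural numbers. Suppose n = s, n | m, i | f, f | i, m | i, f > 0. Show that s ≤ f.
Because i | f and f | i, i = f. m | i, so m | f. Since n | m, n | f. n = s, so s | f. Since f > 0, s ≤ f.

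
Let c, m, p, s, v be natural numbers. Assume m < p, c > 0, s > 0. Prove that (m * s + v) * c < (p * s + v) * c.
From m < p and s > 0, by multiplying by a positive, m * s < p * s. Then m * s + v < p * s + v. Since c > 0, by multiplying by a positive, (m * s + v) * c < (p * s + v) * c.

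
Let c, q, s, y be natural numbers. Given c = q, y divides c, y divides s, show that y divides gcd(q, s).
Because c = q and y divides c, y divides q. y divides s, so y divides gcd(q, s).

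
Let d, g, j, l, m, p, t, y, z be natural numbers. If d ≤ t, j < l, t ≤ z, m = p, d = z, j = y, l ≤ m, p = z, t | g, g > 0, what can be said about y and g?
y < g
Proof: m = p and p = z, thus m = z. From d = z and d ≤ t, z ≤ t. From t ≤ z, z = t. Because m = z, m = t. Because j = y and j < l, y < l. l ≤ m, so y < m. m = t, so y < t. t | g and g > 0, so t ≤ g. Since y < t, y < g.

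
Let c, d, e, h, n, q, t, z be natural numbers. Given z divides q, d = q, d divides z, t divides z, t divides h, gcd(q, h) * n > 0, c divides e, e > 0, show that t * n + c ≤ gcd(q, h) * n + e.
d = q and d divides z, so q divides z. From z divides q, z = q. Since t divides z, t divides q. t divides h, so t divides gcd(q, h). Then t * n divides gcd(q, h) * n. gcd(q, h) * n > 0, so t * n ≤ gcd(q, h) * n. Because c divides e and e > 0, c ≤ e. Since t * n ≤ gcd(q, h) * n, t * n + c ≤ gcd(q, h) * n + e.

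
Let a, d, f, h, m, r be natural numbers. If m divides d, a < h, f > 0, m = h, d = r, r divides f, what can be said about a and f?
a < f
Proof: d = r and m divides d, so m divides r. r divides f, so m divides f. m = h, so h divides f. f > 0, so h ≤ f. Since a < h, a < f.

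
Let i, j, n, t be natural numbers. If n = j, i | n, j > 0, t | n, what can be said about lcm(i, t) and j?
lcm(i, t) ≤ j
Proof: i | n and t | n, thus lcm(i, t) | n. n = j, so lcm(i, t) | j. j > 0, so lcm(i, t) ≤ j.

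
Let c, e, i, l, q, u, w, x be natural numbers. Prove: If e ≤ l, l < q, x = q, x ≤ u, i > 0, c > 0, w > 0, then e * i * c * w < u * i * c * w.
x = q and x ≤ u, therefore q ≤ u. Because l < q, l < u. From e ≤ l, e < u. Using i > 0 and multiplying by a positive, e * i < u * i. Combining with c > 0, by multiplying by a positive, e * i * c < u * i * c. Since w > 0, by multiplying by a positive, e * i * c * w < u * i * c * w.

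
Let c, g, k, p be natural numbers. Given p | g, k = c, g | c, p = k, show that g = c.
Because p = k and p | g, k | g. k = c, so c | g. g | c, so g = c.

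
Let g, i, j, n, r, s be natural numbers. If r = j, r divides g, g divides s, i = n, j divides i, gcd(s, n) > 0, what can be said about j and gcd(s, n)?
j ≤ gcd(s, n)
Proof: r divides g and g divides s, hence r divides s. Since r = j, j divides s. Because i = n and j divides i, j divides n. Since j divides s, j divides gcd(s, n). Since gcd(s, n) > 0, j ≤ gcd(s, n).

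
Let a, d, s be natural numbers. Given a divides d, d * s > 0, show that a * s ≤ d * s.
Because a divides d, a * s divides d * s. Since d * s > 0, a * s ≤ d * s.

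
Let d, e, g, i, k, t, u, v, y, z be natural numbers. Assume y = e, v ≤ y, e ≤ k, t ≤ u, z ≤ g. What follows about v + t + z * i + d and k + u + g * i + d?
v + t + z * i + d ≤ k + u + g * i + d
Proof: y = e and v ≤ y, hence v ≤ e. Since e ≤ k, v ≤ k. From z ≤ g, by multiplying by a non-negative, z * i ≤ g * i. t ≤ u, so t + z * i ≤ u + g * i. v ≤ k, so v + t + z * i ≤ k + u + g * i. Then v + t + z * i + d ≤ k + u + g * i + d.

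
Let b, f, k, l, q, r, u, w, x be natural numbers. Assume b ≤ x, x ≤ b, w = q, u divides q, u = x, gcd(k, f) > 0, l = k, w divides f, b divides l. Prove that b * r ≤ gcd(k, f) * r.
l = k and b divides l, hence b divides k. x ≤ b and b ≤ x, hence x = b. u = x, so u = b. Since u divides q, b divides q. Since w = q and w divides f, q divides f. b divides q, so b divides f. Because b divides k, b divides gcd(k, f). gcd(k, f) > 0, so b ≤ gcd(k, f). By multiplying by a non-negative, b * r ≤ gcd(k, f) * r.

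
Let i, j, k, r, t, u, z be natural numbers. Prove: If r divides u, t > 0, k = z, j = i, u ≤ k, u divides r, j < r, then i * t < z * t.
j = i and j < r, therefore i < r. u divides r and r divides u, so u = r. From u ≤ k, r ≤ k. From k = z, r ≤ z. i < r, so i < z. Using t > 0, by multiplying by a positive, i * t < z * t.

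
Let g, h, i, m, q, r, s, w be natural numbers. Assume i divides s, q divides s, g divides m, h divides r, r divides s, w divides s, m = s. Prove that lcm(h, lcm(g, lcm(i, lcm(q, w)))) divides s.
h divides r and r divides s, so h divides s. m = s and g divides m, so g divides s. q divides s and w divides s, hence lcm(q, w) divides s. Since i divides s, lcm(i, lcm(q, w)) divides s. g divides s, so lcm(g, lcm(i, lcm(q, w))) divides s. From h divides s, lcm(h, lcm(g, lcm(i, lcm(q, w)))) divides s.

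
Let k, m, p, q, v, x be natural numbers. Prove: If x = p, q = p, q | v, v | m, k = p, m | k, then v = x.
Since q = p and q | v, p | v. k = p and m | k, so m | p. Because v | m, v | p. p | v, so p = v. x = p, so x = v. Then v = x.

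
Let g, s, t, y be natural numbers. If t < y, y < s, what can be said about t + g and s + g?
t + g < s + g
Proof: t < y and y < s, hence t < s. Then t + g < s + g.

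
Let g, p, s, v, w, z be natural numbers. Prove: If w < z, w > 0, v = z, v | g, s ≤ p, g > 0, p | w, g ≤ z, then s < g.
Because v | g and g > 0, v ≤ g. v = z, so z ≤ g. g ≤ z, so z = g. Since p | w and w > 0, p ≤ w. Since s ≤ p, s ≤ w. Since w < z, s < z. Since z = g, s < g.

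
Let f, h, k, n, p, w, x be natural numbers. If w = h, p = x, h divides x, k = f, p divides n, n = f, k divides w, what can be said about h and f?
h = f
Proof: From p = x and p divides n, x divides n. Since n = f, x divides f. Because h divides x, h divides f. k = f and k divides w, thus f divides w. Since w = h, f divides h. From h divides f, h = f.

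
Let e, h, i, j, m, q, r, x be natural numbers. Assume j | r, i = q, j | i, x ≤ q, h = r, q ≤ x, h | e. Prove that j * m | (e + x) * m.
h = r and h | e, therefore r | e. Since j | r, j | e. q ≤ x and x ≤ q, therefore q = x. Since i = q, i = x. j | i, so j | x. Since j | e, j | e + x. Then j * m | (e + x) * m.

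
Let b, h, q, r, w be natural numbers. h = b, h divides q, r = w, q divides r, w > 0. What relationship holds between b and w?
b ≤ w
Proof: r = w and q divides r, so q divides w. h divides q, so h divides w. w > 0, so h ≤ w. h = b, so b ≤ w.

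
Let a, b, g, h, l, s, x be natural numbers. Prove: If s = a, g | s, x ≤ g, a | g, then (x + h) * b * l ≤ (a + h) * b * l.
Since s = a and g | s, g | a. a | g, so g = a. x ≤ g, so x ≤ a. Then x + h ≤ a + h. Then (x + h) * b ≤ (a + h) * b. Then (x + h) * b * l ≤ (a + h) * b * l.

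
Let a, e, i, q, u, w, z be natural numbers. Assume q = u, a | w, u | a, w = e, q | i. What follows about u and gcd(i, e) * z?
u | gcd(i, e) * z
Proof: Because q = u and q | i, u | i. u | a and a | w, hence u | w. w = e, so u | e. From u | i, u | gcd(i, e). Then u | gcd(i, e) * z.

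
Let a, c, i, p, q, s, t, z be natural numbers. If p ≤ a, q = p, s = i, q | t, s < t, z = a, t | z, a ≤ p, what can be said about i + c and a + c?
i + c < a + c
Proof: z = a and t | z, so t | a. p ≤ a and a ≤ p, thus p = a. Since q = p, q = a. q | t, so a | t. t | a, so t = a. s = i and s < t, so i < t. From t = a, i < a. Then i + c < a + c.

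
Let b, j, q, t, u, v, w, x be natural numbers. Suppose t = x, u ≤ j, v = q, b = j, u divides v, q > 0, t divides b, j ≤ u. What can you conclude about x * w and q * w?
x * w ≤ q * w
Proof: j ≤ u and u ≤ j, therefore j = u. Since b = j, b = u. t divides b, so t divides u. v = q and u divides v, so u divides q. t divides u, so t divides q. t = x, so x divides q. q > 0, so x ≤ q. By multiplying by a non-negative, x * w ≤ q * w.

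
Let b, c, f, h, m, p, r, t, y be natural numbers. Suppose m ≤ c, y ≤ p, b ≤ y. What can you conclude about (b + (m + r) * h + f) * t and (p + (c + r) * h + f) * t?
(b + (m + r) * h + f) * t ≤ (p + (c + r) * h + f) * t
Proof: b ≤ y and y ≤ p, hence b ≤ p. m ≤ c, hence m + r ≤ c + r. By multiplying by a non-negative, (m + r) * h ≤ (c + r) * h. Then (m + r) * h + f ≤ (c + r) * h + f. From b ≤ p, b + (m + r) * h + f ≤ p + (c + r) * h + f. By multiplying by a non-negative, (b + (m + r) * h + f) * t ≤ (p + (c + r) * h + f) * t.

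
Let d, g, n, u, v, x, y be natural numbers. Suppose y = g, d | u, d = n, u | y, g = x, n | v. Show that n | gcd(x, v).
y = g and g = x, so y = x. d = n and d | u, thus n | u. Since u | y, n | y. Since y = x, n | x. Since n | v, n | gcd(x, v).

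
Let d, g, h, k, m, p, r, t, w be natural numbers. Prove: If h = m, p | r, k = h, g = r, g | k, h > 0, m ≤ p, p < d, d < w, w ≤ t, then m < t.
Because g = r and g | k, r | k. Since k = h, r | h. Since p | r, p | h. Since h > 0, p ≤ h. Since h = m, p ≤ m. Since m ≤ p, p = m. Since p < d, m < d. d < w and w ≤ t, therefore d < t. From m < d, m < t.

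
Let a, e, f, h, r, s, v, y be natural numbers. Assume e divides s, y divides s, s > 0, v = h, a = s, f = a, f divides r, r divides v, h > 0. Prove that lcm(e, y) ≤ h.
Because e divides s and y divides s, lcm(e, y) divides s. Since s > 0, lcm(e, y) ≤ s. f divides r and r divides v, so f divides v. f = a, so a divides v. From a = s, s divides v. Since v = h, s divides h. From h > 0, s ≤ h. lcm(e, y) ≤ s, so lcm(e, y) ≤ h.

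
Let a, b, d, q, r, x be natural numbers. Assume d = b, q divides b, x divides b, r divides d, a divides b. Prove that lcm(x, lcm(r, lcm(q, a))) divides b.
d = b and r divides d, so r divides b. q divides b and a divides b, so lcm(q, a) divides b. Since r divides b, lcm(r, lcm(q, a)) divides b. x divides b, so lcm(x, lcm(r, lcm(q, a))) divides b.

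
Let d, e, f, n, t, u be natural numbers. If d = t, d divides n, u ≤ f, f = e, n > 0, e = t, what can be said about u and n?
u ≤ n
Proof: From f = e and e = t, f = t. Because u ≤ f, u ≤ t. From d = t and d divides n, t divides n. Since n > 0, t ≤ n. Since u ≤ t, u ≤ n.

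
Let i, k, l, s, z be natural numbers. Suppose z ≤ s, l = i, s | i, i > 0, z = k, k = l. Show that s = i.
From s | i and i > 0, s ≤ i. z = k and k = l, therefore z = l. Since l = i, z = i. Since z ≤ s, i ≤ s. Since s ≤ i, s = i.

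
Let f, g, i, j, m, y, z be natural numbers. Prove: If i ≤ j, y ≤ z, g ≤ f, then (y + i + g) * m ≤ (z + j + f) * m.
y ≤ z and i ≤ j, so y + i ≤ z + j. From g ≤ f, y + i + g ≤ z + j + f. Then (y + i + g) * m ≤ (z + j + f) * m.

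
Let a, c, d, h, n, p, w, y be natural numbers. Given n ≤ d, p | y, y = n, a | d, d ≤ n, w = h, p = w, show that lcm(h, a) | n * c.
Since p = w and w = h, p = h. From y = n and p | y, p | n. p = h, so h | n. d ≤ n and n ≤ d, thus d = n. a | d, so a | n. h | n, so lcm(h, a) | n. Then lcm(h, a) | n * c.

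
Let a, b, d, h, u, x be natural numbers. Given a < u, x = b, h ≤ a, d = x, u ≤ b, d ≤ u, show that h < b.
From d = x and x = b, d = b. Since d ≤ u, b ≤ u. Since u ≤ b, u = b. Since a < u, a < b. h ≤ a, so h < b.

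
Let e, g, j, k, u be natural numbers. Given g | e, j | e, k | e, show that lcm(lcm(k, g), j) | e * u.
k | e and g | e, therefore lcm(k, g) | e. From j | e, lcm(lcm(k, g), j) | e. Then lcm(lcm(k, g), j) | e * u.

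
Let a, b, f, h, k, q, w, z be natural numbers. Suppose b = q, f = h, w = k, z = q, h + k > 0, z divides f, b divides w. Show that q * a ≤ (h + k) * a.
f = h and z divides f, therefore z divides h. Since z = q, q divides h. Because w = k and b divides w, b divides k. Since b = q, q divides k. q divides h, so q divides h + k. Since h + k > 0, q ≤ h + k. By multiplying by a non-negative, q * a ≤ (h + k) * a.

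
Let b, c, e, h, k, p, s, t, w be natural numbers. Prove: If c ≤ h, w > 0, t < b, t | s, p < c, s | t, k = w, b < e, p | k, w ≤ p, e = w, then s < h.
Since t | s and s | t, t = s. Since t < b, s < b. e = w and b < e, so b < w. s < b, so s < w. k = w and p | k, therefore p | w. Since w > 0, p ≤ w. From w ≤ p, p = w. p < c and c ≤ h, so p < h. Since p = w, w < h. s < w, so s < h.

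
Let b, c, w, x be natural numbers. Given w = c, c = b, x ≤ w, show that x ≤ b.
w = c and c = b, therefore w = b. Since x ≤ w, x ≤ b.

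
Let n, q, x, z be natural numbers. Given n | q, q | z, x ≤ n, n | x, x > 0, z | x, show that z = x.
n | x and x > 0, hence n ≤ x. x ≤ n, so n = x. n | q and q | z, therefore n | z. n = x, so x | z. Since z | x, z = x.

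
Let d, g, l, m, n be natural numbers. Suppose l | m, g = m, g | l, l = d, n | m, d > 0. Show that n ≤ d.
g = m and g | l, thus m | l. l | m, so m = l. l = d, so m = d. n | m, so n | d. Since d > 0, n ≤ d.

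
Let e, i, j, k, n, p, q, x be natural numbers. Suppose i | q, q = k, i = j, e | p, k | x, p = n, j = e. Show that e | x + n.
q = k and i | q, thus i | k. Since i = j, j | k. k | x, so j | x. Since j = e, e | x. Because p = n and e | p, e | n. e | x, so e | x + n.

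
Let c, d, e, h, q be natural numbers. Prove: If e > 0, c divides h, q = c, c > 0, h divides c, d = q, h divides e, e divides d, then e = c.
From d = q and q = c, d = c. Since e divides d, e divides c. Since c > 0, e ≤ c. h divides c and c divides h, so h = c. h divides e, so c divides e. e > 0, so c ≤ e. e ≤ c, so e = c.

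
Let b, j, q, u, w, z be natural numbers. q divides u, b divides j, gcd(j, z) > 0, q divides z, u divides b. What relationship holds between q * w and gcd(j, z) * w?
q * w ≤ gcd(j, z) * w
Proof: Since u divides b and b divides j, u divides j. Because q divides u, q divides j. q divides z, so q divides gcd(j, z). Because gcd(j, z) > 0, q ≤ gcd(j, z). By multiplying by a non-negative, q * w ≤ gcd(j, z) * w.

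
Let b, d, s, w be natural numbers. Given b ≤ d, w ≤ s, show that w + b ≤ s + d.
From w ≤ s and b ≤ d, by adding inequalities, w + b ≤ s + d.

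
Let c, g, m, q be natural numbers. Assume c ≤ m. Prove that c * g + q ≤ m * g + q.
c ≤ m, so c * g ≤ m * g. Then c * g + q ≤ m * g + q.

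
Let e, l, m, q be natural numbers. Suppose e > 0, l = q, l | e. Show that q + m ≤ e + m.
Since l = q and l | e, q | e. e > 0, so q ≤ e. Then q + m ≤ e + m.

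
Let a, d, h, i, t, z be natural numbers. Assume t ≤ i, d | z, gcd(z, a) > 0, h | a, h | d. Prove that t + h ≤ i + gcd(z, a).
h | d and d | z, therefore h | z. Because h | a, h | gcd(z, a). From gcd(z, a) > 0, h ≤ gcd(z, a). t ≤ i, so t + h ≤ i + gcd(z, a).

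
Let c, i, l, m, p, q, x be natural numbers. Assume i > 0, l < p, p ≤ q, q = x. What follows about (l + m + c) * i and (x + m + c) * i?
(l + m + c) * i < (x + m + c) * i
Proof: l < p and p ≤ q, therefore l < q. Since q = x, l < x. Then l + m < x + m. Then l + m + c < x + m + c. Because i > 0, by multiplying by a positive, (l + m + c) * i < (x + m + c) * i.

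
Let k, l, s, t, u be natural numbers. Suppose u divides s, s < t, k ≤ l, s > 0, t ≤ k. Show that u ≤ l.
u divides s and s > 0, so u ≤ s. From s < t and t ≤ k, s < k. Since k ≤ l, s < l. Because u ≤ s, u < l. Then u ≤ l.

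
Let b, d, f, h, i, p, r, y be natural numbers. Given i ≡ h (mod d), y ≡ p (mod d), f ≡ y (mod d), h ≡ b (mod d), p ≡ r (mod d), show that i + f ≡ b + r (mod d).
i ≡ h (mod d) and h ≡ b (mod d), so i ≡ b (mod d). f ≡ y (mod d) and y ≡ p (mod d), thus f ≡ p (mod d). p ≡ r (mod d), so f ≡ r (mod d). i ≡ b (mod d), so i + f ≡ b + r (mod d).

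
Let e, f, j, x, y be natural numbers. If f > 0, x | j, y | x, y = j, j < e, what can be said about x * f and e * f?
x * f < e * f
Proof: y = j and y | x, so j | x. x | j, so j = x. Since j < e, x < e. Since f > 0, x * f < e * f.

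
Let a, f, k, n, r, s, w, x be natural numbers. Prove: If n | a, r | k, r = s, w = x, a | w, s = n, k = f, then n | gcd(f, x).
From r = s and s = n, r = n. Since r | k, n | k. Since k = f, n | f. Since n | a and a | w, n | w. Since w = x, n | x. Since n | f, n | gcd(f, x).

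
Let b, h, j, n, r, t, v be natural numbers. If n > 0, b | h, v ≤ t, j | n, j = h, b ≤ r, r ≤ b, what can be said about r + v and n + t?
r + v ≤ n + t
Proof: b ≤ r and r ≤ b, therefore b = r. b | h, so r | h. Since j = h and j | n, h | n. r | h, so r | n. n > 0, so r ≤ n. Since v ≤ t, r + v ≤ n + t.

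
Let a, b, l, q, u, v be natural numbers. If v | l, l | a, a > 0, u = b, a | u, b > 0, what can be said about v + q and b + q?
v + q ≤ b + q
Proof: v | l and l | a, so v | a. a > 0, so v ≤ a. Because u = b and a | u, a | b. b > 0, so a ≤ b. v ≤ a, so v ≤ b. Then v + q ≤ b + q.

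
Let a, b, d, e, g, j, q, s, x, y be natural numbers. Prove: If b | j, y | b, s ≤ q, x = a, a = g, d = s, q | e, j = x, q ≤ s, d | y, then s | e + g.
From q ≤ s and s ≤ q, q = s. q | e, so s | e. d = s and d | y, therefore s | y. Because j = x and x = a, j = a. a = g, so j = g. From y | b and b | j, y | j. j = g, so y | g. Because s | y, s | g. s | e, so s | e + g.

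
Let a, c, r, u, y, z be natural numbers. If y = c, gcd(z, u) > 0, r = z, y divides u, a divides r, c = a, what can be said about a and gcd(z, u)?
a ≤ gcd(z, u)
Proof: r = z and a divides r, thus a divides z. Since y = c and c = a, y = a. Since y divides u, a divides u. Since a divides z, a divides gcd(z, u). gcd(z, u) > 0, so a ≤ gcd(z, u).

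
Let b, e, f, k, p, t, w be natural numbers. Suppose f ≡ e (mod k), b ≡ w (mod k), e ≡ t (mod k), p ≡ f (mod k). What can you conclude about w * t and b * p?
w * t ≡ b * p (mod k)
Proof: From p ≡ f (mod k) and f ≡ e (mod k), p ≡ e (mod k). e ≡ t (mod k), so p ≡ t (mod k). From b ≡ w (mod k), by multiplying congruences, b * p ≡ w * t (mod k). Then w * t ≡ b * p (mod k).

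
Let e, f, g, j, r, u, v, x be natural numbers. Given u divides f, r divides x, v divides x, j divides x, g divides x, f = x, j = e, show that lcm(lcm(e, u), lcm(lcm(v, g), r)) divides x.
j = e and j divides x, so e divides x. f = x and u divides f, hence u divides x. Since e divides x, lcm(e, u) divides x. v divides x and g divides x, therefore lcm(v, g) divides x. From r divides x, lcm(lcm(v, g), r) divides x. lcm(e, u) divides x, so lcm(lcm(e, u), lcm(lcm(v, g), r)) divides x.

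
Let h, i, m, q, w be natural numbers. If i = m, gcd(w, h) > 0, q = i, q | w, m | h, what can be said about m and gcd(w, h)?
m ≤ gcd(w, h)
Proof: q = i and i = m, thus q = m. Since q | w, m | w. Since m | h, m | gcd(w, h). Because gcd(w, h) > 0, m ≤ gcd(w, h).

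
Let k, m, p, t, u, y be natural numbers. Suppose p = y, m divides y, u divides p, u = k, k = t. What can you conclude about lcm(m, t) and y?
lcm(m, t) divides y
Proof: Since u = k and k = t, u = t. From p = y and u divides p, u divides y. Since u = t, t divides y. m divides y, so lcm(m, t) divides y.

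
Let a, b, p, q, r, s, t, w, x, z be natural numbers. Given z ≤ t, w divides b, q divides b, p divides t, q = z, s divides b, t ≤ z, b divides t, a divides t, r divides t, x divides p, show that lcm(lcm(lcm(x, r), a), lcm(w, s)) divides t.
Because x divides p and p divides t, x divides t. r divides t, so lcm(x, r) divides t. Since a divides t, lcm(lcm(x, r), a) divides t. z ≤ t and t ≤ z, thus z = t. From q = z, q = t. q divides b, so t divides b. b divides t, so b = t. Since w divides b and s divides b, lcm(w, s) divides b. From b = t, lcm(w, s) divides t. lcm(lcm(x, r), a) divides t, so lcm(lcm(lcm(x, r), a), lcm(w, s)) divides t.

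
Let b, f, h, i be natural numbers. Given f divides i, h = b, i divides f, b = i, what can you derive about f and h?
f = h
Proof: h = b and b = i, so h = i. i divides f and f divides i, hence i = f. Since h = i, h = f. Then f = h.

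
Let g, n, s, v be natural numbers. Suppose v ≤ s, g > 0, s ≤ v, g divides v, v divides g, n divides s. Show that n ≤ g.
s ≤ v and v ≤ s, so s = v. v divides g and g divides v, therefore v = g. Since s = v, s = g. n divides s, so n divides g. g > 0, so n ≤ g.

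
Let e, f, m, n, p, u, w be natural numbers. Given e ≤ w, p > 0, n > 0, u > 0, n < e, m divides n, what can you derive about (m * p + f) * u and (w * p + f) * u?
(m * p + f) * u < (w * p + f) * u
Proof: From m divides n and n > 0, m ≤ n. Since n < e, m < e. Since e ≤ w, m < w. Since p > 0, by multiplying by a positive, m * p < w * p. Then m * p + f < w * p + f. Because u > 0, by multiplying by a positive, (m * p + f) * u < (w * p + f) * u.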